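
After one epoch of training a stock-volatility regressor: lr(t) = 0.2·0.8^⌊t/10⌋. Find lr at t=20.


n_drops = ⌊20/10⌋ = 2
lr = 0.2·0.8^2 = 0.2·0.64 = 0.128

0.128


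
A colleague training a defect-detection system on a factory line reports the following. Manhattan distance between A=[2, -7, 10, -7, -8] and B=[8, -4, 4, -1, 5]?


d = |2-8| + |-7+ 4| + |10-4| + |-7+ 1| + |-8-5|
  = 6 + 3 + 6 + 6 + 13
  = 34

34


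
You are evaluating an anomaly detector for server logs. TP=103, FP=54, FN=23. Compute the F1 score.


Precision = 103/157 = 0.6561
Recall = 103/126 = 0.8175
F1 = 2·P·R/(P+R) = 2·TP/(2·TP+FP+FN) = 206/(206+54+23) = 206/283 = 0.7279

0.7279


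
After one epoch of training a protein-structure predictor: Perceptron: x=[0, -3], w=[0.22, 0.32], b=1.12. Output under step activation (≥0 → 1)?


z = (0)·(0.22) + (-3)·(0.32) + 1.12
  = 0.16
step(z) = 1 (z≥0)

1


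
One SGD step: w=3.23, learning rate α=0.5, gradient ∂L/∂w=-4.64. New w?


w_new = w - α·∇
= 3.23 - 0.5·-4.64
= 3.23 + 2.32
= 5.55

5.55


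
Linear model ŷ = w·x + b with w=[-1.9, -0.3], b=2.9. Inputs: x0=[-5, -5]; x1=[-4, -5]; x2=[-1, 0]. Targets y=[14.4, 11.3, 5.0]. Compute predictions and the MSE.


ŷ0 = (-1.9)·(-5) + (-0.3)·(-5) + 2.9 = 13.9
ŷ1 = (-1.9)·(-4) + (-0.3)·(-5) + 2.9 = 12.0
ŷ2 = (-1.9)·(-1) + (-0.3)·(0) + 2.9 = 4.8
errors² = [0.25, 0.49, 0.04]
MSE = 0.7800/3 = 0.26

0.26


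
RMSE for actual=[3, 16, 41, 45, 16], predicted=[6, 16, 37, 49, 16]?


MSE = 41/5 = 8.2
RMSE = √(41/5) = 2.8636

2.8636


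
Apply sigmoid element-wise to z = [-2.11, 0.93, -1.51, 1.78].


σ(-2.11) = 1/(1+e^2.11) = 0.1081
σ(0.93) = 1/(1+e^-0.93) = 0.7171
σ(-1.51) = 1/(1+e^1.51) = 0.1809
σ(1.78) = 1/(1+e^-1.78) = 0.8557
result = [0.1081, 0.7171, 0.1809, 0.8557]

[0.1081, 0.7171, 0.1809, 0.8557]


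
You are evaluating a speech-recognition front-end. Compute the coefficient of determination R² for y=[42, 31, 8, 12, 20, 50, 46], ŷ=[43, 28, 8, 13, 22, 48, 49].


ȳ = 29.8571
SS_res = Σ(y-ŷ)² = 28
SS_tot = Σ(y-ȳ)² = 1708.86
R² = 1 - SS_res/SS_tot = 1 - 0.0164 = 0.9836

0.9836


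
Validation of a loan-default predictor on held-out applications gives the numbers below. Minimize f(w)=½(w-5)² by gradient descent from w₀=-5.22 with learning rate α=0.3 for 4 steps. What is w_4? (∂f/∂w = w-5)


step 1: grad = -5.22-5 = -10.22; w = -5.22 - 0.3·(-10.22) = -2.154
step 2: grad = -2.154-5 = -7.154; w = -2.154 - 0.3·(-7.154) = -0.0078
step 3: grad = -0.0078-5 = -5.0078; w = -0.0078 - 0.3·(-5.0078) = 1.49454
step 4: grad = 1.49454-5 = -3.50546; w = 1.49454 - 0.3·(-3.50546) = 2.546178

2.546178


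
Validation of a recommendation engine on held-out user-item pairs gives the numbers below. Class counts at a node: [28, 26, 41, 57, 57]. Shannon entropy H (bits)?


Probabilities: [28/209, 26/209, 41/209, 57/209, 57/209] ≈ [0.134, 0.1244, 0.1962, 0.2727, 0.2727]
H = -((28/209)·log₂(28/209) + (26/209)·log₂(26/209) + (41/209)·log₂(41/209) + (57/209)·log₂(57/209) + (57/209)·log₂(57/209))
  = 2.246 bits

2.246 bits


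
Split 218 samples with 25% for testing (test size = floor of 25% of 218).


Test = ⌊218·25/100⌋ = 54
Train = 218 - 54 = 164

Train: 164, Test: 54


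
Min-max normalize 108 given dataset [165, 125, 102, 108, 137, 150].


min=102, max=165
(108-102)/(165-102) = 6/63 = 0.0952

0.0952


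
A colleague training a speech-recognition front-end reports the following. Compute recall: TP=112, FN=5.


Recall = TP/(TP+FN)
= 112/(112+5)
= 112/117 = 95.73%

95.73%


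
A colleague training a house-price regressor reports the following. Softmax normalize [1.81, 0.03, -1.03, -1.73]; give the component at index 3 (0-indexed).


Exponentials: e^1.81=6.1104, e^0.03=1.0305, e^-1.03=0.357, e^-1.73=0.1773
Sum = 7.6752
Softmax = [0.7961, 0.1343, 0.0465, 0.0231]
p[3] = 0.1773/7.6752 = 0.0231

0.0231


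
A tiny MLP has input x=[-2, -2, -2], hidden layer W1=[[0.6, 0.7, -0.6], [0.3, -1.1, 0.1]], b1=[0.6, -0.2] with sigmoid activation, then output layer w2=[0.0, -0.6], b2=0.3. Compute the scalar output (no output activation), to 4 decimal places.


z1[0] = (0.6)·(-2) + (0.7)·(-2) + (-0.6)·(-2) + 0.6 = -0.8
z1[1] = (0.3)·(-2) + (-1.1)·(-2) + (0.1)·(-2) - 0.2 = 1.2
h = sigmoid(z1) = [0.31, 0.7685]
output = (0.0)·(0.31) + (-0.6)·(0.7685) + 0.3 = -0.1611

-0.1611


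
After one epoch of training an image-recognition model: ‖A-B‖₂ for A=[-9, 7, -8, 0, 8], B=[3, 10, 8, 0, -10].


d = √((-9-3)² + (7-10)² + (-8-8)² + (0-0)² + (8+ 10)²)
  = √(144 + 9 + 256 + 0 + 324)
  = √733 = 27.074

27.074


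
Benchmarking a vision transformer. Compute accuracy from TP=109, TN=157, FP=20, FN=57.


Accuracy = (TP+TN)/(TP+TN+FP+FN)
= (109+157)/(343)
= 266/343 = 77.55%

77.55%


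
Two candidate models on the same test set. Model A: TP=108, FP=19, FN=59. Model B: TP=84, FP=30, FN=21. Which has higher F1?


Model A: P=108/127=0.8504, R=108/167=0.6467, F1=2PR/(P+R)=2TP/(2TP+FP+FN)=216/294=0.7347
Model B: P=84/114=0.7368, R=84/105=0.8, F1=2PR/(P+R)=2TP/(2TP+FP+FN)=168/219=0.7671
0.7347 < 0.7671 → Model B

Model B


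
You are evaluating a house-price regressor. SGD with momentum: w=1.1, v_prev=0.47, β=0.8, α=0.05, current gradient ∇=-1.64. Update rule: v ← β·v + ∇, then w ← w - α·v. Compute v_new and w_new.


v_new = 0.8·0.47 - 1.64 = 0.376 - 1.64 = -1.264
w_new = 1.1 - 0.05·-1.264 = 1.1 + 0.0632 = 1.1632

v_new=-1.264, w_new=1.1632


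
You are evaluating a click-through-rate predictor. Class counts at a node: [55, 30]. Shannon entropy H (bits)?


Probabilities: [55/85, 30/85] ≈ [0.6471, 0.3529]
H = -((55/85)·log₂(55/85) + (30/85)·log₂(30/85))
  = 0.9367 bits

0.9367 bits


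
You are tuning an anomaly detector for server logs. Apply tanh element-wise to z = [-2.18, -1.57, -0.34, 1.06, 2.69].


tanh(-2.18) = -0.9748
tanh(-1.57) = -0.917
tanh(-0.34) = -0.3275
tanh(1.06) = 0.7857
tanh(2.69) = 0.9908
result = [-0.9748, -0.917, -0.3275, 0.7857, 0.9908]

[-0.9748, -0.917, -0.3275, 0.7857, 0.9908]


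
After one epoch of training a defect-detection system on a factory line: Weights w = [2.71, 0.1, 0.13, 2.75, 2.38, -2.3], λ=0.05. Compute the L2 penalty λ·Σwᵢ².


‖w‖₂² = (2.71)² + (0.1)² + (0.13)² + (2.75)² + (2.38)² + (-2.3)²
     = 7.3441 + 0.01 + 0.0169 + 7.5625 + 5.6644 + 5.29
     = 25.8879
λ·‖w‖₂² = 0.05·25.8879 = 1.294395

1.294395


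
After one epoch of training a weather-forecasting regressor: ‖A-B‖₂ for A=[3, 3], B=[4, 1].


d = √((3-4)² + (3-1)²)
  = √(1 + 4)
  = √5 = 2.2361

2.2361


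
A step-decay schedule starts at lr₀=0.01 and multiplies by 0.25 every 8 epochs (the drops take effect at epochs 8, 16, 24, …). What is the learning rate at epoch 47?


n_drops = ⌊47/8⌋ = 5
lr = 0.01·0.25^5 = 0.01·0.0009765625 = 0.000009765625

0.000009765625


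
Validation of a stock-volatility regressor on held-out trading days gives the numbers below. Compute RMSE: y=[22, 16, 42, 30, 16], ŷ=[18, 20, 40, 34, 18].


MSE = 56/5 = 11.2
RMSE = √(56/5) = 3.3466

3.3466


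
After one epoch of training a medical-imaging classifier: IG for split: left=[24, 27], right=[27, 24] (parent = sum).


Parent = [51, 51], H_parent = 1
H_left = 0.9975 (n=51), H_right = 0.9975 (n=51)
H_children = (51/102)·0.9975 + (51/102)·0.9975 = 0.9975
IG = 1 - 0.9975 = 0.0025

0.0025


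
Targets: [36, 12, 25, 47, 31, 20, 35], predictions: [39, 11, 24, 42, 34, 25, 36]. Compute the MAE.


Absolute errors: |36-39|=3, |12-11|=1, |25-24|=1, |47-42|=5, |31-34|=3, |20-25|=5, |35-36|=1
Sum = 19
MAE = 19/7 = 19/7

19/7


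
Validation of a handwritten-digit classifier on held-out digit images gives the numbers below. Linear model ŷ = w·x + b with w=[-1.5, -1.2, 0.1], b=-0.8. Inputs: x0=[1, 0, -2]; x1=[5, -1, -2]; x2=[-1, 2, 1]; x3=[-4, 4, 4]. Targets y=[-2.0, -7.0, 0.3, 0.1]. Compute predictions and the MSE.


ŷ0 = (-1.5)·(1) + (-1.2)·(0) + (0.1)·(-2) - 0.8 = -2.5
ŷ1 = (-1.5)·(5) + (-1.2)·(-1) + (0.1)·(-2) - 0.8 = -7.3
ŷ2 = (-1.5)·(-1) + (-1.2)·(2) + (0.1)·(1) - 0.8 = -1.6
ŷ3 = (-1.5)·(-4) + (-1.2)·(4) + (0.1)·(4) - 0.8 = 0.8
errors² = [0.25, 0.09, 3.61, 0.49]
MSE = 4.4400/4 = 1.11

1.11


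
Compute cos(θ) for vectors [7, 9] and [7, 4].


A·B = 7·7 + 9·4 = 85
‖A‖ = √130 = 11.4018, ‖B‖ = √65 = 8.0623
cos = 85/(√130·√65) = 85/√8450 = 0.9247

0.9247


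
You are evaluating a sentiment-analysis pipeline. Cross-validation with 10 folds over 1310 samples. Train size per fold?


Fold size = 1310/10 = 131
Training per fold = 1310 - 131 = 1179

1179


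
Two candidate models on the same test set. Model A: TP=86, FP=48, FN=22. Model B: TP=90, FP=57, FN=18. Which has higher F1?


Model A: P=86/134=0.6418, R=86/108=0.7963, F1=2PR/(P+R)=2TP/(2TP+FP+FN)=172/242=0.7107
Model B: P=90/147=0.6122, R=90/108=0.8333, F1=2PR/(P+R)=2TP/(2TP+FP+FN)=180/255=0.7059
0.7107 > 0.7059 → Model A

Model A


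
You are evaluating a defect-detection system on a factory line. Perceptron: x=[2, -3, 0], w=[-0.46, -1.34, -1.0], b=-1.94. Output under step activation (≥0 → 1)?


z = (2)·(-0.46) + (-3)·(-1.34) + (0)·(-1.0) - 1.94
  = 1.16
step(z) = 1 (z≥0)

1


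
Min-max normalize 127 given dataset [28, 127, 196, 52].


min=28, max=196
(127-28)/(196-28) = 99/168 = 0.5893

0.5893


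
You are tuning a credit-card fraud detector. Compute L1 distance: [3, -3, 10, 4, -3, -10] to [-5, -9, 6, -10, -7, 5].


d = |3+ 5| + |-3+ 9| + |10-6| + |4+ 10| + |-3+ 7| + |-10-5|
  = 8 + 6 + 4 + 14 + 4 + 15
  = 51

51


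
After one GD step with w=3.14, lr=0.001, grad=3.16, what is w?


w_new = w - α·∇
= 3.14 - 0.001·3.16
= 3.14 - 0.00316
= 3.13684

3.13684


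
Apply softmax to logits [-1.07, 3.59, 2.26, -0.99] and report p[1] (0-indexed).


Exponentials: e^-1.07=0.343, e^3.59=36.2341, e^2.26=9.5831, e^-0.99=0.3716
Sum = 46.5318
Softmax = [0.0074, 0.7787, 0.2059, 0.008]
p[1] = 36.2341/46.5318 = 0.7787

0.7787


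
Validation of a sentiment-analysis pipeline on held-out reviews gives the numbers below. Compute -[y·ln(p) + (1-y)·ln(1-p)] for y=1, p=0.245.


BCE = -[y·ln(p) + (1-y)·ln(1-p)]
= -1·ln(0.245) - 0
= -ln(0.245) = 1.4065

1.4065


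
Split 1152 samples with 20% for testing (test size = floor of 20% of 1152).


Test = ⌊1152·20/100⌋ = 230
Train = 1152 - 230 = 922

Train: 922, Test: 230


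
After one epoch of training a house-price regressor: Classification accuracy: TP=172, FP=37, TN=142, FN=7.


Accuracy = (TP+TN)/(TP+TN+FP+FN)
= (172+142)/(358)
= 314/358 = 87.71%

87.71%


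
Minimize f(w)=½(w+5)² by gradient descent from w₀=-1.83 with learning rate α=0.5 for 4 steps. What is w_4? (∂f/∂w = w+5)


step 1: grad = -1.83+5 = 3.17; w = -1.83 - 0.5·(3.17) = -3.415
step 2: grad = -3.415+5 = 1.585; w = -3.415 - 0.5·(1.585) = -4.2075
step 3: grad = -4.2075+5 = 0.7925; w = -4.2075 - 0.5·(0.7925) = -4.60375
step 4: grad = -4.60375+5 = 0.39625; w = -4.60375 - 0.5·(0.39625) = -4.801875

-4.801875


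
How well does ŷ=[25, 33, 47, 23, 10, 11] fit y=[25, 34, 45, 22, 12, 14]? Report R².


ȳ = 25.3333
SS_res = Σ(y-ŷ)² = 19
SS_tot = Σ(y-ȳ)² = 779.33
R² = 1 - SS_res/SS_tot = 1 - 0.0244 = 0.9756

0.9756


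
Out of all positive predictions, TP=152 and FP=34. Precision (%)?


Precision = TP/(TP+FP)
= 152/(152+34)
= 152/186 = 81.72%

81.72%


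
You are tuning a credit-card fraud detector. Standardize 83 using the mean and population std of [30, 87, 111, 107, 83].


μ = 83.6, σ = 28.9247
z = (83 - 83.6)/28.9247 = -0.0207

-0.0207


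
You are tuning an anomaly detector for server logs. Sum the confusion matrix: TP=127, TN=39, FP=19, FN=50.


Total = TP + TN + FP + FN
= 127 + 39 + 19 + 50
= 235
(Predicted positive: 146, predicted negative: 89)

235


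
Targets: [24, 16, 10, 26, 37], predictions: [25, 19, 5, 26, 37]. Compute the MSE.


Squared errors: (24-25)²=1, (16-19)²=9, (10-5)²=25, (26-26)²=0, (37-37)²=0
Sum = 35
MSE = 35/5 = 7

7


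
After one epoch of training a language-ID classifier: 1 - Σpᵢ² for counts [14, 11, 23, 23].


Probabilities: [14/71, 11/71, 23/71, 23/71] ≈ [0.1972, 0.1549, 0.3239, 0.3239]
Σpᵢ² = (196 + 121 + 529 + 529)/71² = 1375/5041
Gini = 1 - Σpᵢ² = 1 - 1375/5041 = 0.7272

0.7272


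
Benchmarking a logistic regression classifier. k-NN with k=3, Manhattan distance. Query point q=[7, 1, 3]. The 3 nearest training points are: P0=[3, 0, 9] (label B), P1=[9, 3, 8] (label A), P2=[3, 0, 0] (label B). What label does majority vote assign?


d(q,P0) = 11  (label B)
d(q,P1) = 9  (label A)
d(q,P2) = 8  (label B)
Votes: A=1, B=2
Majority → B

B


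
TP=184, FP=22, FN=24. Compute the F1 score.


Precision = 184/206 = 0.8932
Recall = 184/208 = 0.8846
F1 = 2·P·R/(P+R) = 2·TP/(2·TP+FP+FN) = 368/(368+22+24) = 368/414 = 0.8889

0.8889


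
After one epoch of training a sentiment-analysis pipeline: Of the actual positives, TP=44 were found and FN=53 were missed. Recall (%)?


Recall = TP/(TP+FN)
= 44/(44+53)
= 44/97 = 45.36%

45.36%


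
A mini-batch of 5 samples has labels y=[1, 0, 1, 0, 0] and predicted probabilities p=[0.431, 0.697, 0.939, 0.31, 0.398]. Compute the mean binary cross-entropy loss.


L[0] = -ln(0.431) = 0.8416
L[1] = -ln(1-0.697) = -ln(0.303) = 1.194
L[2] = -ln(0.939) = 0.0629
L[3] = -ln(1-0.31) = -ln(0.69) = 0.3711
L[4] = -ln(1-0.398) = -ln(0.602) = 0.5075
mean = (0.8416 + 1.194 + 0.0629 + 0.3711 + 0.5075)/5 = 0.5954

0.5954


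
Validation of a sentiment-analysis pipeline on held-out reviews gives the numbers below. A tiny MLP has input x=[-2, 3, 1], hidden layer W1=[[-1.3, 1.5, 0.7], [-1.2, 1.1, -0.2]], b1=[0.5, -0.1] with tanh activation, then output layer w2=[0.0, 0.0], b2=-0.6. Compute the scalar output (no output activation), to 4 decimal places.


z1[0] = (-1.3)·(-2) + (1.5)·(3) + (0.7)·(1) + 0.5 = 8.3
z1[1] = (-1.2)·(-2) + (1.1)·(3) + (-0.2)·(1) - 0.1 = 5.4
h = tanh(z1) = [1.0, 1.0]
output = (0.0)·(1.0) + (0.0)·(1.0) - 0.6 = -0.6

-0.6


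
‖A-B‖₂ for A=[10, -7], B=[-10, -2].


d = √((10+ 10)² + (-7+ 2)²)
  = √(400 + 25)
  = √425 = 20.6155

20.6155


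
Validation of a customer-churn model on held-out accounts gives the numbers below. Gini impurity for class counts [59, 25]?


Probabilities: [59/84, 25/84] ≈ [0.7024, 0.2976]
Σpᵢ² = (3481 + 625)/84² = 4106/7056
Gini = 1 - Σpᵢ² = 1 - 4106/7056 = 0.4181

0.4181


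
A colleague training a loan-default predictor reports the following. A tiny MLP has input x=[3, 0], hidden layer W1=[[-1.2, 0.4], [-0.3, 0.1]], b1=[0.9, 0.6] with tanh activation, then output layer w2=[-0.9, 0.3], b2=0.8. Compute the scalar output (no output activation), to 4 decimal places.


z1[0] = (-1.2)·(3) + (0.4)·(0) + 0.9 = -2.7
z1[1] = (-0.3)·(3) + (0.1)·(0) + 0.6 = -0.3
h = tanh(z1) = [-0.991, -0.2913]
output = (-0.9)·(-0.991) + (0.3)·(-0.2913) + 0.8 = 1.6045

1.6045


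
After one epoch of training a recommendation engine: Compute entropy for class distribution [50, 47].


Probabilities: [50/97, 47/97] ≈ [0.5155, 0.4845]
H = -((50/97)·log₂(50/97) + (47/97)·log₂(47/97))
  = 0.9993 bits

0.9993 bits


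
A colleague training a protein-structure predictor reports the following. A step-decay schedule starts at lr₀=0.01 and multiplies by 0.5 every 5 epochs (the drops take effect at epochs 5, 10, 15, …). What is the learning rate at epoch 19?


n_drops = ⌊19/5⌋ = 3
lr = 0.01·0.5^3 = 0.01·0.125 = 0.00125

0.00125


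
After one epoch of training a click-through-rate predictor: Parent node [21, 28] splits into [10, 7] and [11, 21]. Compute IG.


Parent = [21, 28], H_parent = 0.9852
H_left = 0.9774 (n=17), H_right = 0.9284 (n=32)
H_children = (17/49)·0.9774 + (32/49)·0.9284 = 0.9454
IG = 0.9852 - 0.9454 = 0.0398

0.0398


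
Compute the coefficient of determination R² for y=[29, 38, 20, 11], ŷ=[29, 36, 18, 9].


ȳ = 24.5
SS_res = Σ(y-ŷ)² = 12
SS_tot = Σ(y-ȳ)² = 405
R² = 1 - SS_res/SS_tot = 1 - 0.0296 = 0.9704

0.9704


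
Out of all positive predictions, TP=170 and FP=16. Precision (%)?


Precision = TP/(TP+FP)
= 170/(170+16)
= 170/186 = 91.4%

91.4%


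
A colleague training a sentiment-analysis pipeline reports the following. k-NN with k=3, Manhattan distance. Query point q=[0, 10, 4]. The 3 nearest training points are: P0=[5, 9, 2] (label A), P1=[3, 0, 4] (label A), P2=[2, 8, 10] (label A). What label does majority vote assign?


d(q,P0) = 8  (label A)
d(q,P1) = 13  (label A)
d(q,P2) = 10  (label A)
Votes: A=3, B=0
Majority → A

A


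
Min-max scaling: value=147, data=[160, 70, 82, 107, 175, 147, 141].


min=70, max=175
(147-70)/(175-70) = 77/105 = 0.7333

0.7333


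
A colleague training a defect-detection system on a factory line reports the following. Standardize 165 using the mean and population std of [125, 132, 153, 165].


μ = 143.75, σ = 16.0215
z = (165 - 143.75)/16.0215 = 1.3263

1.3263


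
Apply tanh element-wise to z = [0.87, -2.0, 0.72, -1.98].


tanh(0.87) = 0.7014
tanh(-2.0) = -0.964
tanh(0.72) = 0.6169
tanh(-1.98) = -0.9626
result = [0.7014, -0.964, 0.6169, -0.9626]

[0.7014, -0.964, 0.6169, -0.9626]


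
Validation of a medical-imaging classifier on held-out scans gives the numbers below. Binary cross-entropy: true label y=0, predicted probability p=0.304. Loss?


BCE = -[y·ln(p) + (1-y)·ln(1-p)]
= -0 - 1·ln(1-0.304)
= -ln(0.696) = 0.3624

0.3624


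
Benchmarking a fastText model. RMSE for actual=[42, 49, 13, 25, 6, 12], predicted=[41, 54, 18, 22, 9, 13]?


MSE = 70/6 = 11.6667
RMSE = √(70/6) = 3.4157

3.4157


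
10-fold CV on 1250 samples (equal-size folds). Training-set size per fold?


Fold size = 1250/10 = 125
Training per fold = 1250 - 125 = 1125

1125


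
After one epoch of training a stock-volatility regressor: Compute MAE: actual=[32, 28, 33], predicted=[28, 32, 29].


Absolute errors: |32-28|=4, |28-32|=4, |33-29|=4
Sum = 12
MAE = 12/3 = 4

4


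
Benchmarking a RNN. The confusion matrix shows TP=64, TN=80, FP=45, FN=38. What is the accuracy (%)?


Accuracy = (TP+TN)/(TP+TN+FP+FN)
= (64+80)/(227)
= 144/227 = 63.44%

63.44%


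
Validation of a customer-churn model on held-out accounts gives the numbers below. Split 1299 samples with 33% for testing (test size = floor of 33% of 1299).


Test = ⌊1299·33/100⌋ = 428
Train = 1299 - 428 = 871

Train: 871, Test: 428


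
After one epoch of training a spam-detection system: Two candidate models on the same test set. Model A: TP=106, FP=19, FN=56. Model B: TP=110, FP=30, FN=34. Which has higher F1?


Model A: P=106/125=0.848, R=106/162=0.6543, F1=2PR/(P+R)=2TP/(2TP+FP+FN)=212/287=0.7387
Model B: P=110/140=0.7857, R=110/144=0.7639, F1=2PR/(P+R)=2TP/(2TP+FP+FN)=220/284=0.7746
0.7387 < 0.7746 → Model B

Model B


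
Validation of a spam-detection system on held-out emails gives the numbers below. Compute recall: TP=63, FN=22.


Recall = TP/(TP+FN)
= 63/(63+22)
= 63/85 = 74.12%

74.12%


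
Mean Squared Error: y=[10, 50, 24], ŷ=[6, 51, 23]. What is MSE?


Squared errors: (10-6)²=16, (50-51)²=1, (24-23)²=1
Sum = 18
MSE = 18/3 = 6

6


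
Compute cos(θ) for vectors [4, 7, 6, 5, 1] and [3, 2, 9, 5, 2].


A·B = 4·3 + 7·2 + 6·9 + 5·5 + 1·2 = 107
‖A‖ = √127 = 11.2694, ‖B‖ = √123 = 11.0905
cos = 107/(√127·√123) = 107/√15621 = 0.8561

0.8561


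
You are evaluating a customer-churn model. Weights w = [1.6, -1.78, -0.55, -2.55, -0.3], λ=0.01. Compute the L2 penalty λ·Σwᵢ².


‖w‖₂² = (1.6)² + (-1.78)² + (-0.55)² + (-2.55)² + (-0.3)²
     = 2.56 + 3.1684 + 0.3025 + 6.5025 + 0.09
     = 12.6234
λ·‖w‖₂² = 0.01·12.6234 = 0.126234

0.126234


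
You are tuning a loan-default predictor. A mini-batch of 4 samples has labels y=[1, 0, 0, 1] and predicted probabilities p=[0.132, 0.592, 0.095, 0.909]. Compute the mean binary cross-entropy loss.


L[0] = -ln(0.132) = 2.025
L[1] = -ln(1-0.592) = -ln(0.408) = 0.8965
L[2] = -ln(1-0.095) = -ln(0.905) = 0.0998
L[3] = -ln(0.909) = 0.0954
mean = (2.025 + 0.8965 + 0.0998 + 0.0954)/4 = 0.7792

0.7792


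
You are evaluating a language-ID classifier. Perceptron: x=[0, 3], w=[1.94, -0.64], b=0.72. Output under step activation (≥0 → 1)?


z = (0)·(1.94) + (3)·(-0.64) + 0.72
  = -1.2
step(z) = 0 (z<0)

0


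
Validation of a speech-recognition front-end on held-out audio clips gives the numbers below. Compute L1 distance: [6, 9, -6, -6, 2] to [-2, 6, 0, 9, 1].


d = |6+ 2| + |9-6| + |-6-0| + |-6-9| + |2-1|
  = 8 + 3 + 6 + 15 + 1
  = 33

33


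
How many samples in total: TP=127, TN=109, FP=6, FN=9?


Total = TP + TN + FP + FN
= 127 + 109 + 6 + 9
= 251
(Predicted positive: 133, predicted negative: 118)

251


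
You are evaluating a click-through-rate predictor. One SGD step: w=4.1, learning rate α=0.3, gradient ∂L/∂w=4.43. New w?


w_new = w - α·∇
= 4.1 - 0.3·4.43
= 4.1 - 1.329
= 2.771

2.771


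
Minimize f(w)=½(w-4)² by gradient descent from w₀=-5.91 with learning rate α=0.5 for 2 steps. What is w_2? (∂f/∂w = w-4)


step 1: grad = -5.91-4 = -9.91; w = -5.91 - 0.5·(-9.91) = -0.955
step 2: grad = -0.955-4 = -4.955; w = -0.955 - 0.5·(-4.955) = 1.5225

1.5225


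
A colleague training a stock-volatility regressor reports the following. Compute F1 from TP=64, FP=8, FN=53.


Precision = 64/72 = 0.8889
Recall = 64/117 = 0.547
F1 = 2·P·R/(P+R) = 2·TP/(2·TP+FP+FN) = 128/(128+8+53) = 128/189 = 0.6772

0.6772


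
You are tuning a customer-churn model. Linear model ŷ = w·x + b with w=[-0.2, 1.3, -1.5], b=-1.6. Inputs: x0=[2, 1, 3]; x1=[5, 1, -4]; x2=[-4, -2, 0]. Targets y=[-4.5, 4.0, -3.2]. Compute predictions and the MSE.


ŷ0 = (-0.2)·(2) + (1.3)·(1) + (-1.5)·(3) - 1.6 = -5.2
ŷ1 = (-0.2)·(5) + (1.3)·(1) + (-1.5)·(-4) - 1.6 = 4.7
ŷ2 = (-0.2)·(-4) + (1.3)·(-2) + (-1.5)·(0) - 1.6 = -3.4
errors² = [0.49, 0.49, 0.04]
MSE = 1.0200/3 = 0.34

0.34


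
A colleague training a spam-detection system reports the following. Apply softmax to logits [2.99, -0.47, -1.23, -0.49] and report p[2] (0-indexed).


Exponentials: e^2.99=19.8857, e^-0.47=0.625, e^-1.23=0.2923, e^-0.49=0.6126
Sum = 21.4156
Softmax = [0.9286, 0.0292, 0.0136, 0.0286]
p[2] = 0.2923/21.4156 = 0.0136

0.0136


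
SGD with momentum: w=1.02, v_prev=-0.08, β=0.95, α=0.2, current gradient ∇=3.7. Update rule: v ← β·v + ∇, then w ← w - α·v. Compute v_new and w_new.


v_new = 0.95·-0.08 + 3.7 = -0.076 + 3.7 = 3.624
w_new = 1.02 - 0.2·3.624 = 1.02 - 0.7248 = 0.2952

v_new=3.624, w_new=0.2952


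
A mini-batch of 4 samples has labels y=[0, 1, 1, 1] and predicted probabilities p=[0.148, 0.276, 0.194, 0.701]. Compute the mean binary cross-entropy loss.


L[0] = -ln(1-0.148) = -ln(0.852) = 0.1602
L[1] = -ln(0.276) = 1.2874
L[2] = -ln(0.194) = 1.6399
L[3] = -ln(0.701) = 0.3552
mean = (0.1602 + 1.2874 + 1.6399 + 0.3552)/4 = 0.8607

0.8607


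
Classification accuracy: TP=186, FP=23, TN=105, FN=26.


Accuracy = (TP+TN)/(TP+TN+FP+FN)
= (186+105)/(340)
= 291/340 = 85.59%

85.59%


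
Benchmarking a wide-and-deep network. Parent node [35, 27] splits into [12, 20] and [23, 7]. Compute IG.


Parent = [35, 27], H_parent = 0.988
H_left = 0.9544 (n=32), H_right = 0.7838 (n=30)
H_children = (32/62)·0.9544 + (30/62)·0.7838 = 0.8719
IG = 0.988 - 0.8719 = 0.1161

0.1161


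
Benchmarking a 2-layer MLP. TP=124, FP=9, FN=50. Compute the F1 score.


Precision = 124/133 = 0.9323
Recall = 124/174 = 0.7126
F1 = 2·P·R/(P+R) = 2·TP/(2·TP+FP+FN) = 248/(248+9+50) = 248/307 = 0.8078

0.8078


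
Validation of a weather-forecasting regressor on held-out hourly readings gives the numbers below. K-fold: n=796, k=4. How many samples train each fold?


Fold size = 796/4 = 199
Training per fold = 796 - 199 = 597

597


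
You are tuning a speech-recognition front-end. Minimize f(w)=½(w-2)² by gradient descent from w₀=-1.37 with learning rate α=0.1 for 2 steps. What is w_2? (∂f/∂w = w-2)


step 1: grad = -1.37-2 = -3.37; w = -1.37 - 0.1·(-3.37) = -1.033
step 2: grad = -1.033-2 = -3.033; w = -1.033 - 0.1·(-3.033) = -0.7297

-0.7297


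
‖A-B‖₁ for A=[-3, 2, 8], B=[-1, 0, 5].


d = |-3+ 1| + |2-0| + |8-5|
  = 2 + 2 + 3
  = 7

7


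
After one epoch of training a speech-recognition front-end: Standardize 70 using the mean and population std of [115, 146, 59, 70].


μ = 97.5, σ = 34.9893
z = (70 - 97.5)/34.9893 = -0.786

-0.786


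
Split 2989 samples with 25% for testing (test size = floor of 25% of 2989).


Test = ⌊2989·25/100⌋ = 747
Train = 2989 - 747 = 2242

Train: 2242, Test: 747


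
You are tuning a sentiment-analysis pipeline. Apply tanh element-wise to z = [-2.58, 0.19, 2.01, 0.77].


tanh(-2.58) = -0.9886
tanh(0.19) = 0.1877
tanh(2.01) = 0.9647
tanh(0.77) = 0.6469
result = [-0.9886, 0.1877, 0.9647, 0.6469]

[-0.9886, 0.1877, 0.9647, 0.6469]


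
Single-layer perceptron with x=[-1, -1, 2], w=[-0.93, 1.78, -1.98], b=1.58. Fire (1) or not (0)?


z = (-1)·(-0.93) + (-1)·(1.78) + (2)·(-1.98) + 1.58
  = -3.23
step(z) = 0 (z<0)

0


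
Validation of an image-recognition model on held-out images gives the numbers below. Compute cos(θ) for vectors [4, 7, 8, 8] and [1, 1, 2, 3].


A·B = 4·1 + 7·1 + 8·2 + 8·3 = 51
‖A‖ = √193 = 13.8924, ‖B‖ = √15 = 3.873
cos = 51/(√193·√15) = 51/√2895 = 0.9479

0.9479


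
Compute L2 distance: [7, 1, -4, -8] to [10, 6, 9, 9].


d = √((7-10)² + (1-6)² + (-4-9)² + (-8-9)²)
  = √(9 + 25 + 169 + 289)
  = √492 = 22.1811

22.1811


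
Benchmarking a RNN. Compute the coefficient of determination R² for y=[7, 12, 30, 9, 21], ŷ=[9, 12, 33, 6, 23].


ȳ = 15.8
SS_res = Σ(y-ŷ)² = 26
SS_tot = Σ(y-ȳ)² = 366.8
R² = 1 - SS_res/SS_tot = 1 - 0.0709 = 0.9291

0.9291


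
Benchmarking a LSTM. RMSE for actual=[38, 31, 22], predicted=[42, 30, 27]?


MSE = 42/3 = 14
RMSE = √(42/3) = 3.7417

3.7417


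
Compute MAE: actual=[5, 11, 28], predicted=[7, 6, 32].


Absolute errors: |5-7|=2, |11-6|=5, |28-32|=4
Sum = 11
MAE = 11/3 = 11/3

11/3


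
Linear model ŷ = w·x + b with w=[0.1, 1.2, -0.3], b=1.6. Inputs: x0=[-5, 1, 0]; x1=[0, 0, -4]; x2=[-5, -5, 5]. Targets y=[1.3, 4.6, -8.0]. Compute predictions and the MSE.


ŷ0 = (0.1)·(-5) + (1.2)·(1) + (-0.3)·(0) + 1.6 = 2.3
ŷ1 = (0.1)·(0) + (1.2)·(0) + (-0.3)·(-4) + 1.6 = 2.8
ŷ2 = (0.1)·(-5) + (1.2)·(-5) + (-0.3)·(5) + 1.6 = -6.4
errors² = [1.0, 3.24, 2.56]
MSE = 6.8000/3 = 2.2667

2.2667


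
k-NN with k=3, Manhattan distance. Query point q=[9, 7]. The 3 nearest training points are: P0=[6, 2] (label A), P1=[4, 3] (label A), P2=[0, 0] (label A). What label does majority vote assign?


d(q,P0) = 8  (label A)
d(q,P1) = 9  (label A)
d(q,P2) = 16  (label A)
Votes: A=3, B=0
Majority → A

A


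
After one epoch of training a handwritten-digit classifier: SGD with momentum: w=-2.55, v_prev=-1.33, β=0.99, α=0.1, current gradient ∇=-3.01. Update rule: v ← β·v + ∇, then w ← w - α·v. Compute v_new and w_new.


v_new = 0.99·-1.33 - 3.01 = -1.3167 - 3.01 = -4.3267
w_new = -2.55 - 0.1·-4.3267 = -2.55 + 0.43267 = -2.11733

v_new=-4.3267, w_new=-2.11733


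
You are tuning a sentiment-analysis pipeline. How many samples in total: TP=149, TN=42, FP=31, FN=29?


Total = TP + TN + FP + FN
= 149 + 42 + 31 + 29
= 251
(Predicted positive: 180, predicted negative: 71)

251


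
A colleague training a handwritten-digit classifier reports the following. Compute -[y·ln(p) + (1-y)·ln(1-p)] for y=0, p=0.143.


BCE = -[y·ln(p) + (1-y)·ln(1-p)]
= -0 - 1·ln(1-0.143)
= -ln(0.857) = 0.1543

0.1543


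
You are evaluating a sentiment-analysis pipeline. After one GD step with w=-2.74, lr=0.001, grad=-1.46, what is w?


w_new = w - α·∇
= -2.74 - 0.001·-1.46
= -2.74 + 0.00146
= -2.73854

-2.73854


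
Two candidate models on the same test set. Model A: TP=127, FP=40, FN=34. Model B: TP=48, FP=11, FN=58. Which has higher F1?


Model A: P=127/167=0.7605, R=127/161=0.7888, F1=2PR/(P+R)=2TP/(2TP+FP+FN)=254/328=0.7744
Model B: P=48/59=0.8136, R=48/106=0.4528, F1=2PR/(P+R)=2TP/(2TP+FP+FN)=96/165=0.5818
0.7744 > 0.5818 → Model A

Model A


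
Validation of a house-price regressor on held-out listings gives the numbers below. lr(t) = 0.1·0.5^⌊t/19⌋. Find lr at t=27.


n_drops = ⌊27/19⌋ = 1
lr = 0.1·0.5^1 = 0.1·0.5 = 0.05

0.05


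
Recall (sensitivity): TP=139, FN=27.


Recall = TP/(TP+FN)
= 139/(139+27)
= 139/166 = 83.73%

83.73%


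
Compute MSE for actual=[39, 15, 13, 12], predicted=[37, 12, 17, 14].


Squared errors: (39-37)²=4, (15-12)²=9, (13-17)²=16, (12-14)²=4
Sum = 33
MSE = 33/4 = 33/4

33/4


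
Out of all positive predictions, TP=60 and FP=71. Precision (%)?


Precision = TP/(TP+FP)
= 60/(60+71)
= 60/131 = 45.8%

45.8%


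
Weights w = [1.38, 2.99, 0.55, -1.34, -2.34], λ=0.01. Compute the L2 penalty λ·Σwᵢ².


‖w‖₂² = (1.38)² + (2.99)² + (0.55)² + (-1.34)² + (-2.34)²
     = 1.9044 + 8.9401 + 0.3025 + 1.7956 + 5.4756
     = 18.4182
λ·‖w‖₂² = 0.01·18.4182 = 0.184182

0.184182


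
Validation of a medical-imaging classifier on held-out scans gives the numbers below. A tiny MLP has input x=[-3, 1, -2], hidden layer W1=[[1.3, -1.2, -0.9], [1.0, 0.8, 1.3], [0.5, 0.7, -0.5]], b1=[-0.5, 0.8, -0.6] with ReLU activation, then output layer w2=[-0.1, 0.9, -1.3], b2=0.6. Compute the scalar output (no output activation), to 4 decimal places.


z1[0] = (1.3)·(-3) + (-1.2)·(1) + (-0.9)·(-2) - 0.5 = -3.8
z1[1] = (1.0)·(-3) + (0.8)·(1) + (1.3)·(-2) + 0.8 = -4.0
z1[2] = (0.5)·(-3) + (0.7)·(1) + (-0.5)·(-2) - 0.6 = -0.4
h = ReLU(z1) = [0.0, 0.0, 0.0]
output = (-0.1)·(0.0) + (0.9)·(0.0) + (-1.3)·(0.0) + 0.6 = 0.6

0.6


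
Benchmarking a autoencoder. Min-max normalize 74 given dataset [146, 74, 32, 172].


min=32, max=172
(74-32)/(172-32) = 42/140 = 0.3

0.3


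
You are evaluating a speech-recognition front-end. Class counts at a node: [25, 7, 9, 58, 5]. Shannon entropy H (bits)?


Probabilities: [25/104, 7/104, 9/104, 58/104, 5/104] ≈ [0.2404, 0.0673, 0.0865, 0.5577, 0.0481]
H = -((25/104)·log₂(25/104) + (7/104)·log₂(7/104) + (9/104)·log₂(9/104) + (58/104)·log₂(58/104) + (5/104)·log₂(5/104))
  = 1.7423 bits

1.7423 bits


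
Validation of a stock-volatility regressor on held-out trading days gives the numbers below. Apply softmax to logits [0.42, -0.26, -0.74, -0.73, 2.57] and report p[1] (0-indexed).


Exponentials: e^0.42=1.522, e^-0.26=0.7711, e^-0.74=0.4771, e^-0.73=0.4819, e^2.57=13.0658
Sum = 16.3179
Softmax = [0.0933, 0.0473, 0.0292, 0.0295, 0.8007]
p[1] = 0.7711/16.3179 = 0.0473

0.0473


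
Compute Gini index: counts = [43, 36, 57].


Probabilities: [43/136, 36/136, 57/136] ≈ [0.3162, 0.2647, 0.4191]
Σpᵢ² = (1849 + 1296 + 3249)/136² = 6394/18496
Gini = 1 - Σpᵢ² = 1 - 6394/18496 = 0.6543

0.6543


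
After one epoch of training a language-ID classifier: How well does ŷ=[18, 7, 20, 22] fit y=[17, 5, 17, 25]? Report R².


ȳ = 16
SS_res = Σ(y-ŷ)² = 23
SS_tot = Σ(y-ȳ)² = 204
R² = 1 - SS_res/SS_tot = 1 - 0.1127 = 0.8873

0.8873


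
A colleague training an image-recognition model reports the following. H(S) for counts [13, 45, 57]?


Probabilities: [13/115, 45/115, 57/115] ≈ [0.113, 0.3913, 0.4957]
H = -((13/115)·log₂(13/115) + (45/115)·log₂(45/115) + (57/115)·log₂(57/115))
  = 1.3871 bits

1.3871 bits


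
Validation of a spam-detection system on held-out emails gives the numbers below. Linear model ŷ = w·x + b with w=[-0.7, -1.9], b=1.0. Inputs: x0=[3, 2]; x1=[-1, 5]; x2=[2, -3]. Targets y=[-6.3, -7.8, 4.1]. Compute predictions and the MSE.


ŷ0 = (-0.7)·(3) + (-1.9)·(2) + 1.0 = -4.9
ŷ1 = (-0.7)·(-1) + (-1.9)·(5) + 1.0 = -7.8
ŷ2 = (-0.7)·(2) + (-1.9)·(-3) + 1.0 = 5.3
errors² = [1.96, 0.0, 1.44]
MSE = 3.4000/3 = 1.1333

1.1333


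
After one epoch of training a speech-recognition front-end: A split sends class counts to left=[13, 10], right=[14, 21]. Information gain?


Parent = [27, 31], H_parent = 0.9966
H_left = 0.9877 (n=23), H_right = 0.971 (n=35)
H_children = (23/58)·0.9877 + (35/58)·0.971 = 0.9776
IG = 0.9966 - 0.9776 = 0.019

0.019


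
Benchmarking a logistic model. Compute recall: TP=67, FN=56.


Recall = TP/(TP+FN)
= 67/(67+56)
= 67/123 = 54.47%

54.47%


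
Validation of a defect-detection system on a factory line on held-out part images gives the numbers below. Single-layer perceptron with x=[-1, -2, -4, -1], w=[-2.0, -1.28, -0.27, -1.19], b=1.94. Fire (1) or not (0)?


z = (-1)·(-2.0) + (-2)·(-1.28) + (-4)·(-0.27) + (-1)·(-1.19) + 1.94
  = 8.77
step(z) = 1 (z≥0)

1


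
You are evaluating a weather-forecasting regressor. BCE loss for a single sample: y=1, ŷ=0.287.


BCE = -[y·ln(p) + (1-y)·ln(1-p)]
= -1·ln(0.287) - 0
= -ln(0.287) = 1.2483

1.2483


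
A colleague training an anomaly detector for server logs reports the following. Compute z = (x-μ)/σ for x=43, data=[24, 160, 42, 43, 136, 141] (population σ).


μ = 91, σ = 55.4977
z = (43 - 91)/55.4977 = -0.8649

-0.8649


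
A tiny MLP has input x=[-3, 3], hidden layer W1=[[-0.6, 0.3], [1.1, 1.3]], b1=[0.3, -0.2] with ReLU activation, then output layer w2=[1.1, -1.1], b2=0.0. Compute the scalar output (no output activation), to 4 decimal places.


z1[0] = (-0.6)·(-3) + (0.3)·(3) + 0.3 = 3.0
z1[1] = (1.1)·(-3) + (1.3)·(3) - 0.2 = 0.4
h = ReLU(z1) = [3.0, 0.4]
output = (1.1)·(3.0) + (-1.1)·(0.4) + 0.0 = 2.86

2.86


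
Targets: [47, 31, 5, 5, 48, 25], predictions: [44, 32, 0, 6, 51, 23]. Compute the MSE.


Squared errors: (47-44)²=9, (31-32)²=1, (5-0)²=25, (5-6)²=1, (48-51)²=9, (25-23)²=4
Sum = 49
MSE = 49/6 = 49/6

49/6


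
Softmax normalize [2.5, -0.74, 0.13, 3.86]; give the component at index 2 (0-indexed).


Exponentials: e^2.5=12.1825, e^-0.74=0.4771, e^0.13=1.1388, e^3.86=47.4654
Sum = 61.2638
Softmax = [0.1989, 0.0078, 0.0186, 0.7748]
p[2] = 1.1388/61.2638 = 0.0186

0.0186


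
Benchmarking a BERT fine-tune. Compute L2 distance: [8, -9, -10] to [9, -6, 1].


d = √((8-9)² + (-9+ 6)² + (-10-1)²)
  = √(1 + 9 + 121)
  = √131 = 11.4455

11.4455


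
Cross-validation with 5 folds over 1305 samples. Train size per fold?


Fold size = 1305/5 = 261
Training per fold = 1305 - 261 = 1044

1044


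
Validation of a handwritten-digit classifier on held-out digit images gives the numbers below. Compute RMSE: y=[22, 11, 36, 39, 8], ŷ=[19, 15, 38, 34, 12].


MSE = 70/5 = 14
RMSE = √(70/5) = 3.7417

3.7417


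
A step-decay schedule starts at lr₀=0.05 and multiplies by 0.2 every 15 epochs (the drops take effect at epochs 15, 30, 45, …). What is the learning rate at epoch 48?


n_drops = ⌊48/15⌋ = 3
lr = 0.05·0.2^3 = 0.05·0.008 = 0.0004

0.0004


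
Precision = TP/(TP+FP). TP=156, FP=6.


Precision = TP/(TP+FP)
= 156/(156+6)
= 156/162 = 96.3%

96.3%


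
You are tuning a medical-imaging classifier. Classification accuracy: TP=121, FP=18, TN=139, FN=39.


Accuracy = (TP+TN)/(TP+TN+FP+FN)
= (121+139)/(317)
= 260/317 = 82.02%

82.02%


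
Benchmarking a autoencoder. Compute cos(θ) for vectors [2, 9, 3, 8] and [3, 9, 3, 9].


A·B = 2·3 + 9·9 + 3·3 + 8·9 = 168
‖A‖ = √158 = 12.5698, ‖B‖ = √180 = 13.4164
cos = 168/(√158·√180) = 168/√28440 = 0.9962

0.9962


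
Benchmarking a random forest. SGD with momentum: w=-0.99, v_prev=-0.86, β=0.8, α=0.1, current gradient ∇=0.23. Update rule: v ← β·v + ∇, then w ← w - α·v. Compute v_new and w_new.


v_new = 0.8·-0.86 + 0.23 = -0.688 + 0.23 = -0.458
w_new = -0.99 - 0.1·-0.458 = -0.99 + 0.0458 = -0.9442

v_new=-0.458, w_new=-0.9442


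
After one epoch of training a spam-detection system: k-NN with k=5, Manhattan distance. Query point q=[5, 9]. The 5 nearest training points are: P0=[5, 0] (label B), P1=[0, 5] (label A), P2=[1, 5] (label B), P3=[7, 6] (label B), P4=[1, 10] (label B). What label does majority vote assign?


d(q,P0) = 9  (label B)
d(q,P1) = 9  (label A)
d(q,P2) = 8  (label B)
d(q,P3) = 5  (label B)
d(q,P4) = 5  (label B)
Votes: A=1, B=4
Majority → B

B


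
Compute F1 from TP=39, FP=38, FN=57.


Precision = 39/77 = 0.5065
Recall = 39/96 = 0.4062
F1 = 2·P·R/(P+R) = 2·TP/(2·TP+FP+FN) = 78/(78+38+57) = 78/173 = 0.4509

0.4509


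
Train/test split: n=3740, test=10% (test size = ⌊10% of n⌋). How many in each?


Test = ⌊3740·10/100⌋ = 374
Train = 3740 - 374 = 3366

Train: 3366, Test: 374


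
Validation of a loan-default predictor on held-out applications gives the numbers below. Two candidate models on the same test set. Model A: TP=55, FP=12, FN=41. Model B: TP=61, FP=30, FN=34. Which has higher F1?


Model A: P=55/67=0.8209, R=55/96=0.5729, F1=2PR/(P+R)=2TP/(2TP+FP+FN)=110/163=0.6748
Model B: P=61/91=0.6703, R=61/95=0.6421, F1=2PR/(P+R)=2TP/(2TP+FP+FN)=122/186=0.6559
0.6748 > 0.6559 → Model A

Model A


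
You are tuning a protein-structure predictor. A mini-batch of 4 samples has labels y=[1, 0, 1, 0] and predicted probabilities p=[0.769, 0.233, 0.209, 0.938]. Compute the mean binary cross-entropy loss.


L[0] = -ln(0.769) = 0.2627
L[1] = -ln(1-0.233) = -ln(0.767) = 0.2653
L[2] = -ln(0.209) = 1.5654
L[3] = -ln(1-0.938) = -ln(0.062) = 2.7806
mean = (0.2627 + 0.2653 + 1.5654 + 2.7806)/4 = 1.2185

1.2185


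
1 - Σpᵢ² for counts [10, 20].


Probabilities: [10/30, 20/30] ≈ [0.3333, 0.6667]
Σpᵢ² = (100 + 400)/30² = 500/900
Gini = 1 - Σpᵢ² = 1 - 500/900 = 0.4444

0.4444


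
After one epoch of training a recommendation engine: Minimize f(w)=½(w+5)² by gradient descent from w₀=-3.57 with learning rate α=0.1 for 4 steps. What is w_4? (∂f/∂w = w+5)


step 1: grad = -3.57+5 = 1.43; w = -3.57 - 0.1·(1.43) = -3.713
step 2: grad = -3.713+5 = 1.287; w = -3.713 - 0.1·(1.287) = -3.8417
step 3: grad = -3.8417+5 = 1.1583; w = -3.8417 - 0.1·(1.1583) = -3.95753
step 4: grad = -3.95753+5 = 1.04247; w = -3.95753 - 0.1·(1.04247) = -4.061777

-4.061777


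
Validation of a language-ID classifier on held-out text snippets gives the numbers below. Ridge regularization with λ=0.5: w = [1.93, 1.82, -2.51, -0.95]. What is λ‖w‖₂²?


‖w‖₂² = (1.93)² + (1.82)² + (-2.51)² + (-0.95)²
     = 3.7249 + 3.3124 + 6.3001 + 0.9025
     = 14.2399
λ·‖w‖₂² = 0.5·14.2399 = 7.11995

7.11995


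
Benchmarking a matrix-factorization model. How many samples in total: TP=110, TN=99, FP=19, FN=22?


Total = TP + TN + FP + FN
= 110 + 99 + 19 + 22
= 250
(Predicted positive: 129, predicted negative: 121)

250


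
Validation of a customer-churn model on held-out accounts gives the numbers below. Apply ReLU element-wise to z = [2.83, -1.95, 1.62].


ReLU(2.83) = max(0, 2.83) = 2.83
ReLU(-1.95) = max(0, -1.95) = 0.0
ReLU(1.62) = max(0, 1.62) = 1.62
result = [2.83, 0.0, 1.62]

[2.83, 0.0, 1.62]


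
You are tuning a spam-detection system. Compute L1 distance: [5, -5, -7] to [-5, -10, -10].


d = |5+ 5| + |-5+ 10| + |-7+ 10|
  = 10 + 5 + 3
  = 18

18


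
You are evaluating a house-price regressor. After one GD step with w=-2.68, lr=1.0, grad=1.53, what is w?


w_new = w - α·∇
= -2.68 - 1.0·1.53
= -2.68 - 1.53
= -4.21

-4.21


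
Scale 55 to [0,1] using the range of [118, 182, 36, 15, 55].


min=15, max=182
(55-15)/(182-15) = 40/167 = 0.2395

0.2395


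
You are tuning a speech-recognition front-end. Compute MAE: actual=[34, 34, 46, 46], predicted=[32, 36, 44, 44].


Absolute errors: |34-32|=2, |34-36|=2, |46-44|=2, |46-44|=2
Sum = 8
MAE = 8/4 = 2

2
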